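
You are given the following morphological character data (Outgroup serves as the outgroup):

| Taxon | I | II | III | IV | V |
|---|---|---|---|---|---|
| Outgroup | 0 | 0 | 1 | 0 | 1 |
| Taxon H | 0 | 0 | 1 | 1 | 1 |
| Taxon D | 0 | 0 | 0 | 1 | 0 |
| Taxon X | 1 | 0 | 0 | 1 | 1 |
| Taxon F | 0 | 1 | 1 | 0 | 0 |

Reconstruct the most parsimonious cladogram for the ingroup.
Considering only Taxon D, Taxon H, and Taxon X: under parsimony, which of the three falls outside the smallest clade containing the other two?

Character polarity is set by the outgroup: the derived state is whichever differs from the outgroup's state, so for III, V the derived state is '0', and for the remaining characters it is '1'.
I: derived state '1' in Taxon X only — an autapomorphy, so it tells us nothing about relationships among taxa.
II (derived state '1') is unique to Taxon F (autapomorphy; uninformative for grouping).
III (derived state '0') is shared by Taxon D and Taxon X — a synapomorphy uniting that clade.
IV (derived state '1') is shared by Taxon D, Taxon H, and Taxon X — a synapomorphy uniting that clade.
V (state '0') occurs in Taxon D and Taxon F but conflicts with the nesting implied by the other characters — most parsimoniously interpreted as homoplasy.
Most parsimonious ingroup topology: ((Taxon H,(Taxon D,Taxon X)),Taxon F).
Taxon D and Taxon X share a more recent common ancestor with each other than either does with Taxon H, so Taxon H is the least closely related of the three.

Taxon H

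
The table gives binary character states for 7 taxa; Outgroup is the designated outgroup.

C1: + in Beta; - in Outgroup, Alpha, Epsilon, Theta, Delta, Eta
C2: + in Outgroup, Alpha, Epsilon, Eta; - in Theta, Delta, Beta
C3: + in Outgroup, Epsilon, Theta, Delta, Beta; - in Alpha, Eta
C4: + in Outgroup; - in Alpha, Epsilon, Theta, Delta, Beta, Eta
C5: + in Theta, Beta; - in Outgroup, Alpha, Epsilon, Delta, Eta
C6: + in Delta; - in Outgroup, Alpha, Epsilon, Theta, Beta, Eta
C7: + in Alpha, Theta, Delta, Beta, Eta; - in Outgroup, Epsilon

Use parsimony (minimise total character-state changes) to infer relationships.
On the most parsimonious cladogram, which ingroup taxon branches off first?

Epsilon

Character polarity is set by the outgroup: the derived state is whichever differs from the outgroup's state, so for C2, C3, C4 the derived state is '-', and for the remaining characters it is '+'.
C1 (derived state '+') is unique to Beta (autapomorphy; uninformative for grouping).
C2: derived state '-' in Beta, Delta, and Theta only — synapomorphy for {Beta, Delta, Theta}.
C3: derived state '-' in Alpha and Eta only — synapomorphy for {Alpha, Eta}.
C4 (derived state '-') is shared by all ingroup taxa — unites the whole ingroup.
C5: derived state '+' in Beta and Theta only — synapomorphy for {Beta, Theta}.
C6 (derived state '+') is unique to Delta (autapomorphy; uninformative for grouping).
C7 (derived state '+') is shared by Alpha, Beta, Delta, Eta, and Theta — a synapomorphy uniting that clade.
Most parsimonious ingroup topology: (((Alpha,Eta),((Theta,Beta),Delta)),Epsilon).
Epsilon is sister to the clade containing all other ingroup taxa, so it is the earliest-diverging (most basal) ingroup lineage.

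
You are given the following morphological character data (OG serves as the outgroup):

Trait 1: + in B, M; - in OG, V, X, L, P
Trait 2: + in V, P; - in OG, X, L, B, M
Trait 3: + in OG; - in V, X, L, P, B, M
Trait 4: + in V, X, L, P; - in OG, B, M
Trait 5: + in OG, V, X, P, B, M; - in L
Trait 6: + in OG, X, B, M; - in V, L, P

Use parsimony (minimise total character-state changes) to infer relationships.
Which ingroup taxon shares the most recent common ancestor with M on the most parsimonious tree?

Character polarity is set by the outgroup: the derived state is whichever differs from the outgroup's state, so for Trait 3, Trait 5, Trait 6 the derived state is '-', and for the remaining characters it is '+'.
Trait 1 (derived state '+') is shared by B and M — a synapomorphy uniting that clade.
Only P and V show the derived state '+' for Trait 2, supporting them as a clade.
Trait 3 (derived state '-') is shared by all ingroup taxa — unites the whole ingroup.
Trait 4 (derived state '+') is shared by L, P, V, and X — a synapomorphy uniting that clade.
Trait 5: derived state '-' in L only — an autapomorphy, so it tells us nothing about relationships among taxa.
Only L, P, and V show the derived state '-' for Trait 6, supporting them as a clade.
Most parsimonious ingroup topology: ((((V,P),L),X),(B,M)).
M and B form a cherry on this tree, so they are sister taxa.

B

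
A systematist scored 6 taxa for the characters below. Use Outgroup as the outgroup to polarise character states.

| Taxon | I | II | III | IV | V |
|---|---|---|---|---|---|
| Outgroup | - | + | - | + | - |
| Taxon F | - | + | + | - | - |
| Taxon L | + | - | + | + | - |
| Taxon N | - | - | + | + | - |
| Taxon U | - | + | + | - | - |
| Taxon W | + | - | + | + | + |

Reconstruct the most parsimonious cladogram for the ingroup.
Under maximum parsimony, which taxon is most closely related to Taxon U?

Taxon F

Character polarity is set by the outgroup: the derived state is whichever differs from the outgroup's state, so for II, IV the derived state is '-', and for the remaining characters it is '+'.
Only Taxon L and Taxon W show the derived state '+' for I, supporting them as a clade.
II (derived state '-') is shared by Taxon L, Taxon N, and Taxon W — a synapomorphy uniting that clade.
All ingroup taxa share the derived state '+' for III; it defines the ingroup but does not resolve relationships within it.
IV (derived state '-') is shared by Taxon F and Taxon U — a synapomorphy uniting that clade.
V: derived state '+' in Taxon W only — an autapomorphy, so it tells us nothing about relationships among taxa.
Most parsimonious ingroup topology: ((Taxon F,Taxon U),((Taxon L,Taxon W),Taxon N)).
Taxon U and Taxon F form a cherry on this tree, so they are sister taxa.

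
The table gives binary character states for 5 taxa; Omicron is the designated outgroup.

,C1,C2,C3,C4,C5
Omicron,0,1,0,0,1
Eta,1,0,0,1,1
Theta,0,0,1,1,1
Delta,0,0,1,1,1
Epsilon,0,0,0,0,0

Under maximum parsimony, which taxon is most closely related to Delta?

Theta

Character polarity is set by the outgroup: the derived state is whichever differs from the outgroup's state, so for C2, C5 the derived state is '0', and for the remaining characters it is '1'.
C1: derived state '1' in Eta only — an autapomorphy, so it tells us nothing about relationships among taxa.
C2 (derived state '0') is shared by all ingroup taxa — unites the whole ingroup.
Only Delta and Theta show the derived state '1' for C3, supporting them as a clade.
Only Delta, Eta, and Theta show the derived state '1' for C4, supporting them as a clade.
C5 (derived state '0') is unique to Epsilon (autapomorphy; uninformative for grouping).
Most parsimonious ingroup topology: ((Eta,(Theta,Delta)),Epsilon).
Delta and Theta form a cherry on this tree, so they are sister taxa.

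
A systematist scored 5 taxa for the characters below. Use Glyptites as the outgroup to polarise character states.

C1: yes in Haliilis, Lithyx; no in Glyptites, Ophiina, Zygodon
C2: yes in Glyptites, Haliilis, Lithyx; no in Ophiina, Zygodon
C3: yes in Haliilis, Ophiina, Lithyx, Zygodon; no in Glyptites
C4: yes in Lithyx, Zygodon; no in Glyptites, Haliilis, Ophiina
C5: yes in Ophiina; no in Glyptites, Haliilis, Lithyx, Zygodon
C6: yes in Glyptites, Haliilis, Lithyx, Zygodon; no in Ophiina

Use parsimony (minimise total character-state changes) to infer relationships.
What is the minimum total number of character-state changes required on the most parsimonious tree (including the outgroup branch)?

7

Character polarity is set by the outgroup: the derived state is whichever differs from the outgroup's state, so for C2, C6 the derived state is 'no', and for the remaining characters it is 'yes'.
C1: derived state 'yes' in Haliilis and Lithyx only — synapomorphy for {Haliilis, Lithyx}.
C2 (derived state 'no') is shared by Ophiina and Zygodon — a synapomorphy uniting that clade.
All ingroup taxa share the derived state 'yes' for C3; it defines the ingroup but does not resolve relationships within it.
C4 (state 'yes') occurs in Lithyx and Zygodon but conflicts with the nesting implied by the other characters — most parsimoniously interpreted as homoplasy.
C5 (derived state 'yes') is unique to Ophiina (autapomorphy; uninformative for grouping).
C6 (derived state 'no') is unique to Ophiina (autapomorphy; uninformative for grouping).
Most parsimonious ingroup topology: ((Haliilis,Lithyx),(Ophiina,Zygodon)).
Changes per character on this tree: C1: 1; C2: 1; C3: 1; C4: 2; C5: 1; C6: 1.
Total = 7.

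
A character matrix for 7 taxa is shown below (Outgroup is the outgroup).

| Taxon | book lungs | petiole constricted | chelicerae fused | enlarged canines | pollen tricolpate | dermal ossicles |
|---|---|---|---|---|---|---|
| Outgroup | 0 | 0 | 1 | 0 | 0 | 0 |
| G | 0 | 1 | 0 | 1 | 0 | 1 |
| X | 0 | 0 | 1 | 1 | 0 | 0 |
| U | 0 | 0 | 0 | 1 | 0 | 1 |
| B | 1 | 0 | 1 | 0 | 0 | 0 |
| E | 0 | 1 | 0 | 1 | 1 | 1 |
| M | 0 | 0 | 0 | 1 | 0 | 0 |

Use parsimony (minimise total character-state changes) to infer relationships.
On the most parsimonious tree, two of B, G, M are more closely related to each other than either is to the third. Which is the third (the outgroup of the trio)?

Character polarity is set by the outgroup: the derived state is whichever differs from the outgroup's state, so for chelicerae fused the derived state is '0', and for the remaining characters it is '1'.
book lungs (derived state '1') is unique to B (autapomorphy; uninformative for grouping).
petiole constricted: derived state '1' in E and G only — synapomorphy for {E, G}.
chelicerae fused (derived state '0') is shared by E, G, M, and U — a synapomorphy uniting that clade.
Only E, G, M, U, and X show the derived state '1' for enlarged canines, supporting them as a clade.
pollen tricolpate (derived state '1') is unique to E (autapomorphy; uninformative for grouping).
dermal ossicles (derived state '1') is shared by E, G, and U — a synapomorphy uniting that clade.
Most parsimonious ingroup topology: (((((G,E),U),M),X),B).
M and G share a more recent common ancestor with each other than either does with B, so B is the least closely related of the three.

B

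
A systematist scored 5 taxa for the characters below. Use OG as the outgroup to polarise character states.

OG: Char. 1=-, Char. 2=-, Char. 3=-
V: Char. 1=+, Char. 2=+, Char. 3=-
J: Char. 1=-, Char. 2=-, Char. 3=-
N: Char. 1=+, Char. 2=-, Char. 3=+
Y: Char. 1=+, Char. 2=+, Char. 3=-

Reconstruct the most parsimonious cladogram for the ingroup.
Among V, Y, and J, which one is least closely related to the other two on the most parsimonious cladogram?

The outgroup has state '-' for every character, so '+' is the derived state throughout.
Char. 1: derived state '+' in N, V, and Y only — synapomorphy for {N, V, Y}.
Char. 2: derived state '+' in V and Y only — synapomorphy for {V, Y}.
Char. 3 (derived state '+') is unique to N (autapomorphy; uninformative for grouping).
Most parsimonious ingroup topology: (((V,Y),N),J).
Y and V share a more recent common ancestor with each other than either does with J, so J is the least closely related of the three.

J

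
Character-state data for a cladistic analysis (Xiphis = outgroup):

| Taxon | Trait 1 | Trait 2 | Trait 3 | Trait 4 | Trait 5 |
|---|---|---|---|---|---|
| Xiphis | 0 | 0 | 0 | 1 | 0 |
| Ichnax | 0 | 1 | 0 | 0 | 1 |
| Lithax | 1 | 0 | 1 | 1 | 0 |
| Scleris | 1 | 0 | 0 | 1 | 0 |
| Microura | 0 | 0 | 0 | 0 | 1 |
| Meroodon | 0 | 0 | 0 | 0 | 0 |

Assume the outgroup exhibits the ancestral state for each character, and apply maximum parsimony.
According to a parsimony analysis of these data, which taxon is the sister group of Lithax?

Scleris

Character polarity is set by the outgroup: the derived state is whichever differs from the outgroup's state, so for Trait 4 the derived state is '0', and for the remaining characters it is '1'.
Trait 1 (derived state '1') is shared by Lithax and Scleris — a synapomorphy uniting that clade.
Trait 2 (derived state '1') is unique to Ichnax (autapomorphy; uninformative for grouping).
Trait 3 (derived state '1') is unique to Lithax (autapomorphy; uninformative for grouping).
Only Ichnax, Meroodon, and Microura show the derived state '0' for Trait 4, supporting them as a clade.
Only Ichnax and Microura show the derived state '1' for Trait 5, supporting them as a clade.
Most parsimonious ingroup topology: (((Ichnax,Microura),Meroodon),(Lithax,Scleris)).
Lithax and Scleris form a cherry on this tree, so they are sister taxa.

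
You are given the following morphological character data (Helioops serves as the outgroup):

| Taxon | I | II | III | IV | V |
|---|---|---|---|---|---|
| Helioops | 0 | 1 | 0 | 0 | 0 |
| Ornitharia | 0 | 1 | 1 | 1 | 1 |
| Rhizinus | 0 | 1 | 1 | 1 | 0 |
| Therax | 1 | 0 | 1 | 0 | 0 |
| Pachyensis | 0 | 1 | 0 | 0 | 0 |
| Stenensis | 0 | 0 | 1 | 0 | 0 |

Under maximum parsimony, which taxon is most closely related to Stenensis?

Therax

Character polarity is set by the outgroup: the derived state is whichever differs from the outgroup's state, so for II the derived state is '0', and for the remaining characters it is '1'.
I (derived state '1') is unique to Therax (autapomorphy; uninformative for grouping).
Only Stenensis and Therax show the derived state '0' for II, supporting them as a clade.
III: derived state '1' in Ornitharia, Rhizinus, Stenensis, and Therax only — synapomorphy for {Ornitharia, Rhizinus, Stenensis, Therax}.
IV (derived state '1') is shared by Ornitharia and Rhizinus — a synapomorphy uniting that clade.
V: derived state '1' in Ornitharia only — an autapomorphy, so it tells us nothing about relationships among taxa.
Most parsimonious ingroup topology: (((Ornitharia,Rhizinus),(Therax,Stenensis)),Pachyensis).
Stenensis and Therax form a cherry on this tree, so they are sister taxa.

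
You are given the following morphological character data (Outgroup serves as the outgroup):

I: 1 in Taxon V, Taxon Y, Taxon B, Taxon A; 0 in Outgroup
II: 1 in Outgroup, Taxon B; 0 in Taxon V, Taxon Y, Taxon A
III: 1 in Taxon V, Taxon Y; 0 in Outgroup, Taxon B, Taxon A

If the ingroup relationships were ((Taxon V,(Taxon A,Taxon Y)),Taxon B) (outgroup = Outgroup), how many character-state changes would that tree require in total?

4

Map each character onto ((Taxon V,(Taxon A,Taxon Y)),Taxon B) (rooted by Outgroup) and count the minimum state changes it requires (Fitch parsimony):
I: 1; II: 1; III: 2.
Total tree length = 4.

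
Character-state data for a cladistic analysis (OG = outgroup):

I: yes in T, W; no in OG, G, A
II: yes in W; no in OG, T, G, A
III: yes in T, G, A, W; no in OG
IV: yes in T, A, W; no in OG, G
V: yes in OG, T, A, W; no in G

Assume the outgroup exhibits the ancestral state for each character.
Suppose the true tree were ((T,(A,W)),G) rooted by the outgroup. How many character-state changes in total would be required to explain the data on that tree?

6

Map each character onto ((T,(A,W)),G) (rooted by OG) and count the minimum state changes it requires (Fitch parsimony):
I: 2; II: 1; III: 1; IV: 1; V: 1.
Total tree length = 6.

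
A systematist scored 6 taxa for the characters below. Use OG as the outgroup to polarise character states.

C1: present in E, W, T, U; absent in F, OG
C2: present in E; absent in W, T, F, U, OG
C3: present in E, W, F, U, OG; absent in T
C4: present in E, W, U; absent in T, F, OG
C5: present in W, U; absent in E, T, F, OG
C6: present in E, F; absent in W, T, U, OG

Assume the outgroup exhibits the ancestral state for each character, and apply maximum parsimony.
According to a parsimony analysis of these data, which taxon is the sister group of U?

Character polarity is set by the outgroup: the derived state is whichever differs from the outgroup's state, so for C3 the derived state is 'absent', and for the remaining characters it is 'present'.
C1: derived state 'present' in E, T, U, and W only — synapomorphy for {E, T, U, W}.
C2: derived state 'present' in E only — an autapomorphy, so it tells us nothing about relationships among taxa.
C3: derived state 'absent' in T only — an autapomorphy, so it tells us nothing about relationships among taxa.
C4 (derived state 'present') is shared by E, U, and W — a synapomorphy uniting that clade.
Only U and W show the derived state 'present' for C5, supporting them as a clade.
C6 groups E and F, which is incompatible with the clades supported by the remaining characters; treating it as convergent (homoplasy) costs fewer steps than any alternative tree.
Most parsimonious ingroup topology: ((T,(E,(U,W))),F).
U and W form a cherry on this tree, so they are sister taxa.

W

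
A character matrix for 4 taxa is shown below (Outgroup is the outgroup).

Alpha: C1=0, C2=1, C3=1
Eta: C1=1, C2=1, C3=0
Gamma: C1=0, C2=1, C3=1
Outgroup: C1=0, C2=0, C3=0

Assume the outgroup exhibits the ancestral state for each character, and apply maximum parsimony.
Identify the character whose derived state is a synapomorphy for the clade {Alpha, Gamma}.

The outgroup has state '0' for every character, so '1' is the derived state throughout.
C1: derived state '1' in Eta only — an autapomorphy, so it tells us nothing about relationships among taxa.
C2 (derived state '1') is shared by all ingroup taxa — unites the whole ingroup.
Only Alpha and Gamma show the derived state '1' for C3, supporting them as a clade.
Most parsimonious ingroup topology: ((Alpha,Gamma),Eta).
The clade {Alpha, Gamma} is supported by C3: its derived state '1' occurs in exactly those taxa and in no other taxon (including the outgroup).

C3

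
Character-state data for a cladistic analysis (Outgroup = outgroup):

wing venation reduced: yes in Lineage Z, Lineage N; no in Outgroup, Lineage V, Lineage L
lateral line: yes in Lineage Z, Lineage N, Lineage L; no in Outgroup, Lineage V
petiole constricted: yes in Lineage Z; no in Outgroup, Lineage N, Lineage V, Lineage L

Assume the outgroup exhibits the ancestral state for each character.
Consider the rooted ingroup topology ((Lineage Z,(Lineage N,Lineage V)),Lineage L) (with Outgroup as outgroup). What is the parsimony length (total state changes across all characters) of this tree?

5

Map each character onto ((Lineage Z,(Lineage N,Lineage V)),Lineage L) (rooted by Outgroup) and count the minimum state changes it requires (Fitch parsimony):
wing venation reduced: 2; lateral line: 2; petiole constricted: 1.
Total tree length = 5.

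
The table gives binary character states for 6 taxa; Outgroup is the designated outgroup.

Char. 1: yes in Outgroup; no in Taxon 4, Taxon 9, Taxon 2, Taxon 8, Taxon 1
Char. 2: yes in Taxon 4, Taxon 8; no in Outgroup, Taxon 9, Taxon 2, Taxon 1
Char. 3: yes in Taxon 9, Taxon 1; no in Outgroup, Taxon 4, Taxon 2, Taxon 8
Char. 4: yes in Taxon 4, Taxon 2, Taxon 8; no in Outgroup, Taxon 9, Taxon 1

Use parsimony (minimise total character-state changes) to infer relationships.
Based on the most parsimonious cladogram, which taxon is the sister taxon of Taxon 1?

Character polarity is set by the outgroup: the derived state is whichever differs from the outgroup's state, so for Char. 1 the derived state is 'no', and for the remaining characters it is 'yes'.
All ingroup taxa share the derived state 'no' for Char. 1; it defines the ingroup but does not resolve relationships within it.
Char. 2: derived state 'yes' in Taxon 4 and Taxon 8 only — synapomorphy for {Taxon 4, Taxon 8}.
Char. 3 (derived state 'yes') is shared by Taxon 1 and Taxon 9 — a synapomorphy uniting that clade.
Char. 4: derived state 'yes' in Taxon 2, Taxon 4, and Taxon 8 only — synapomorphy for {Taxon 2, Taxon 4, Taxon 8}.
Most parsimonious ingroup topology: (((Taxon 4,Taxon 8),Taxon 2),(Taxon 9,Taxon 1)).
Taxon 1 and Taxon 9 form a cherry on this tree, so they are sister taxa.

Taxon 9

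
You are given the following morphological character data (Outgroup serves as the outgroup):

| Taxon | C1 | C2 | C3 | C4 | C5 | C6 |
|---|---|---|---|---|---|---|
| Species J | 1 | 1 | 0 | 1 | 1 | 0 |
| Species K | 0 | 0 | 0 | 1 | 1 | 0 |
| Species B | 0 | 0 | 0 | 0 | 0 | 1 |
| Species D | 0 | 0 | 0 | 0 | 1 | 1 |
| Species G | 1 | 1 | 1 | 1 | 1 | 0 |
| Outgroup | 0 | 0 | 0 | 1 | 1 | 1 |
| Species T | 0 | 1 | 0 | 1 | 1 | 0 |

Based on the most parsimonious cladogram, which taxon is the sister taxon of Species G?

Species J

Character polarity is set by the outgroup: the derived state is whichever differs from the outgroup's state, so for C4, C5, C6 the derived state is '0', and for the remaining characters it is '1'.
Only Species G and Species J show the derived state '1' for C1, supporting them as a clade.
Only Species G, Species J, and Species T show the derived state '1' for C2, supporting them as a clade.
C3: derived state '1' in Species G only — an autapomorphy, so it tells us nothing about relationships among taxa.
Only Species B and Species D show the derived state '0' for C4, supporting them as a clade.
C5: derived state '0' in Species B only — an autapomorphy, so it tells us nothing about relationships among taxa.
C6: derived state '0' in Species G, Species J, Species K, and Species T only — synapomorphy for {Species G, Species J, Species K, Species T}.
Most parsimonious ingroup topology: ((Species B,Species D),(((Species G,Species J),Species T),Species K)).
Species G and Species J form a cherry on this tree, so they are sister taxa.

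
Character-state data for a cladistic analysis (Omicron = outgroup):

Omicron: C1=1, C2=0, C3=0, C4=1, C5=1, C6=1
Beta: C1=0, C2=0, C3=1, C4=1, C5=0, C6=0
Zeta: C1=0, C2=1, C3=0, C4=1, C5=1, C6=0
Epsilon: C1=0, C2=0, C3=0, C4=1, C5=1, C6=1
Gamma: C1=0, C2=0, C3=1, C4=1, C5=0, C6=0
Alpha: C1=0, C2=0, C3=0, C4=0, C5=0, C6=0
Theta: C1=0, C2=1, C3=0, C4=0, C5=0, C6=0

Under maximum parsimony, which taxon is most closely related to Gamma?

Beta

Character polarity is set by the outgroup: the derived state is whichever differs from the outgroup's state, so for C1, C4, C5, C6 the derived state is '0', and for the remaining characters it is '1'.
C1 (derived state '0') is shared by all ingroup taxa — unites the whole ingroup.
C2 (state '1') occurs in Theta and Zeta but conflicts with the nesting implied by the other characters — most parsimoniously interpreted as homoplasy.
C3: derived state '1' in Beta and Gamma only — synapomorphy for {Beta, Gamma}.
Only Alpha and Theta show the derived state '0' for C4, supporting them as a clade.
C5: derived state '0' in Alpha, Beta, Gamma, and Theta only — synapomorphy for {Alpha, Beta, Gamma, Theta}.
C6 (derived state '0') is shared by Alpha, Beta, Gamma, Theta, and Zeta — a synapomorphy uniting that clade.
Most parsimonious ingroup topology: ((((Beta,Gamma),(Alpha,Theta)),Zeta),Epsilon).
Gamma and Beta form a cherry on this tree, so they are sister taxa.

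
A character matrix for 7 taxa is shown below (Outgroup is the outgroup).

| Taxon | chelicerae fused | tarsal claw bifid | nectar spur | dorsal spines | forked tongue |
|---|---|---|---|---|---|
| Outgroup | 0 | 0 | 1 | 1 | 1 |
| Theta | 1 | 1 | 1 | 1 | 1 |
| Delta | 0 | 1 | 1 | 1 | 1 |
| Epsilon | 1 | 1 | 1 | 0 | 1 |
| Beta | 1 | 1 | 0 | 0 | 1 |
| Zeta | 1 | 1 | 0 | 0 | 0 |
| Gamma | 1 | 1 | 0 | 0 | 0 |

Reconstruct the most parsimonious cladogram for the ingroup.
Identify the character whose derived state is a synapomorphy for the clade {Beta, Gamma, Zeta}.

nectar spur

Character polarity is set by the outgroup: the derived state is whichever differs from the outgroup's state, so for nectar spur, dorsal spines, forked tongue the derived state is '0', and for the remaining characters it is '1'.
chelicerae fused (derived state '1') is shared by Beta, Epsilon, Gamma, Theta, and Zeta — a synapomorphy uniting that clade.
All ingroup taxa share the derived state '1' for tarsal claw bifid; it defines the ingroup but does not resolve relationships within it.
Only Beta, Gamma, and Zeta show the derived state '0' for nectar spur, supporting them as a clade.
dorsal spines: derived state '0' in Beta, Epsilon, Gamma, and Zeta only — synapomorphy for {Beta, Epsilon, Gamma, Zeta}.
forked tongue (derived state '0') is shared by Gamma and Zeta — a synapomorphy uniting that clade.
Most parsimonious ingroup topology: ((Theta,(Epsilon,(Beta,(Zeta,Gamma)))),Delta).
The clade {Beta, Gamma, Zeta} is supported by nectar spur: its derived state '0' occurs in exactly those taxa and in no other taxon (including the outgroup).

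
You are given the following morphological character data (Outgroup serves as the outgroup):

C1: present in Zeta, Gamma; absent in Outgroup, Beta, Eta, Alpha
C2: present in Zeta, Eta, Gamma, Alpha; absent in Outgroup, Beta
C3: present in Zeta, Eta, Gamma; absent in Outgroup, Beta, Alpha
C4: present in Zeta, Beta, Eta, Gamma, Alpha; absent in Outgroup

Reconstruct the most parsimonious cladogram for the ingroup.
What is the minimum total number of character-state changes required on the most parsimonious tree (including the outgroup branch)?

4

The outgroup has state 'absent' for every character, so 'present' is the derived state throughout.
C1 (derived state 'present') is shared by Gamma and Zeta — a synapomorphy uniting that clade.
C2: derived state 'present' in Alpha, Eta, Gamma, and Zeta only — synapomorphy for {Alpha, Eta, Gamma, Zeta}.
C3: derived state 'present' in Eta, Gamma, and Zeta only — synapomorphy for {Eta, Gamma, Zeta}.
C4 (derived state 'present') is shared by all ingroup taxa — unites the whole ingroup.
Most parsimonious ingroup topology: ((((Zeta,Gamma),Eta),Alpha),Beta).
Changes per character on this tree: C1: 1; C2: 1; C3: 1; C4: 1.
Total = 4.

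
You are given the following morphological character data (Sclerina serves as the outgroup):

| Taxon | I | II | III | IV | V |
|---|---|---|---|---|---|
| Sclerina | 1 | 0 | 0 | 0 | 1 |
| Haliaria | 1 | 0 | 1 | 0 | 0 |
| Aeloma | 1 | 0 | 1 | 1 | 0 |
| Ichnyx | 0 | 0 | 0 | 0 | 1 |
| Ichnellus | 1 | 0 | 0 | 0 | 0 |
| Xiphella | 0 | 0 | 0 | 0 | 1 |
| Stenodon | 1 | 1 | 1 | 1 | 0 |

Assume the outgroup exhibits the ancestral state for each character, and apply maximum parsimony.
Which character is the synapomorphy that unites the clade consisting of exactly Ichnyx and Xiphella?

I

Character polarity is set by the outgroup: the derived state is whichever differs from the outgroup's state, so for I, V the derived state is '0', and for the remaining characters it is '1'.
Only Ichnyx and Xiphella show the derived state '0' for I, supporting them as a clade.
II (derived state '1') is unique to Stenodon (autapomorphy; uninformative for grouping).
Only Aeloma, Haliaria, and Stenodon show the derived state '1' for III, supporting them as a clade.
IV (derived state '1') is shared by Aeloma and Stenodon — a synapomorphy uniting that clade.
V: derived state '0' in Aeloma, Haliaria, Ichnellus, and Stenodon only — synapomorphy for {Aeloma, Haliaria, Ichnellus, Stenodon}.
Most parsimonious ingroup topology: (((Haliaria,(Aeloma,Stenodon)),Ichnellus),(Ichnyx,Xiphella)).
The clade {Ichnyx, Xiphella} is supported by I: its derived state '0' occurs in exactly those taxa and in no other taxon (including the outgroup).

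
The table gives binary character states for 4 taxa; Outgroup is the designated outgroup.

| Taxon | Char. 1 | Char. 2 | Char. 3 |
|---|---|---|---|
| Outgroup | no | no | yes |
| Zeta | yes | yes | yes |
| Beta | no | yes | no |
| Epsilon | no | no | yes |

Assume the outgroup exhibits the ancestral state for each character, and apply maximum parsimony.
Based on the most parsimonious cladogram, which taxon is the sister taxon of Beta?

Zeta

Character polarity is set by the outgroup: the derived state is whichever differs from the outgroup's state, so for Char. 3 the derived state is 'no', and for the remaining characters it is 'yes'.
Char. 1: derived state 'yes' in Zeta only — an autapomorphy, so it tells us nothing about relationships among taxa.
Char. 2: derived state 'yes' in Beta and Zeta only — synapomorphy for {Beta, Zeta}.
Char. 3 (derived state 'no') is unique to Beta (autapomorphy; uninformative for grouping).
Most parsimonious ingroup topology: ((Zeta,Beta),Epsilon).
Beta and Zeta form a cherry on this tree, so they are sister taxa.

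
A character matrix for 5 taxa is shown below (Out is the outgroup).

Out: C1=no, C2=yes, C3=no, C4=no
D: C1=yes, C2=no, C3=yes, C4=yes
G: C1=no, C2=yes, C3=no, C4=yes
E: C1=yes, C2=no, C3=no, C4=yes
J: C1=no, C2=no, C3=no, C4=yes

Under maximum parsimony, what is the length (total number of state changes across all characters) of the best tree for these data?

Character polarity is set by the outgroup: the derived state is whichever differs from the outgroup's state, so for C2 the derived state is 'no', and for the remaining characters it is 'yes'.
Only D and E show the derived state 'yes' for C1, supporting them as a clade.
C2: derived state 'no' in D, E, and J only — synapomorphy for {D, E, J}.
C3 (derived state 'yes') is unique to D (autapomorphy; uninformative for grouping).
C4 (derived state 'yes') is shared by all ingroup taxa — unites the whole ingroup.
Most parsimonious ingroup topology: (((D,E),J),G).
Changes per character on this tree: C1: 1; C2: 1; C3: 1; C4: 1.
Total = 4.

4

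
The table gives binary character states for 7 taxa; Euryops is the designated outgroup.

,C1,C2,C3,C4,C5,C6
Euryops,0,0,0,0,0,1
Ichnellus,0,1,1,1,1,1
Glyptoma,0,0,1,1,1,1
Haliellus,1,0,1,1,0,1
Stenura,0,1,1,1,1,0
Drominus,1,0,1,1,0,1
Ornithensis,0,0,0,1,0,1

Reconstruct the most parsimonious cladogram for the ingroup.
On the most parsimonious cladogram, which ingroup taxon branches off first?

Character polarity is set by the outgroup: the derived state is whichever differs from the outgroup's state, so for C6 the derived state is '0', and for the remaining characters it is '1'.
Only Drominus and Haliellus show the derived state '1' for C1, supporting them as a clade.
C2: derived state '1' in Ichnellus and Stenura only — synapomorphy for {Ichnellus, Stenura}.
C3 (derived state '1') is shared by Drominus, Glyptoma, Haliellus, Ichnellus, and Stenura — a synapomorphy uniting that clade.
C4 (derived state '1') is shared by all ingroup taxa — unites the whole ingroup.
C5 (derived state '1') is shared by Glyptoma, Ichnellus, and Stenura — a synapomorphy uniting that clade.
C6: derived state '0' in Stenura only — an autapomorphy, so it tells us nothing about relationships among taxa.
Most parsimonious ingroup topology: ((((Ichnellus,Stenura),Glyptoma),(Haliellus,Drominus)),Ornithensis).
Ornithensis is sister to the clade containing all other ingroup taxa, so it is the earliest-diverging (most basal) ingroup lineage.

Ornithensis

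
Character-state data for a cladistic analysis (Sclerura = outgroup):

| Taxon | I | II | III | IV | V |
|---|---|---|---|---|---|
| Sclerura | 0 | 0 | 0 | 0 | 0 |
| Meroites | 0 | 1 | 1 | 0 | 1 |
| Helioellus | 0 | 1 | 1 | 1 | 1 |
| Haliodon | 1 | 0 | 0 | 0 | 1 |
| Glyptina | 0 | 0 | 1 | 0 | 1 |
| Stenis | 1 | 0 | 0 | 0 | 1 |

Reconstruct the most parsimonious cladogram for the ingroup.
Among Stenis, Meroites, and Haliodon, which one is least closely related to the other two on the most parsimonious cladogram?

Meroites

The outgroup has state '0' for every character, so '1' is the derived state throughout.
I: derived state '1' in Haliodon and Stenis only — synapomorphy for {Haliodon, Stenis}.
Only Helioellus and Meroites show the derived state '1' for II, supporting them as a clade.
Only Glyptina, Helioellus, and Meroites show the derived state '1' for III, supporting them as a clade.
IV: derived state '1' in Helioellus only — an autapomorphy, so it tells us nothing about relationships among taxa.
V (derived state '1') is shared by all ingroup taxa — unites the whole ingroup.
Most parsimonious ingroup topology: (((Meroites,Helioellus),Glyptina),(Haliodon,Stenis)).
Haliodon and Stenis share a more recent common ancestor with each other than either does with Meroites, so Meroites is the least closely related of the three.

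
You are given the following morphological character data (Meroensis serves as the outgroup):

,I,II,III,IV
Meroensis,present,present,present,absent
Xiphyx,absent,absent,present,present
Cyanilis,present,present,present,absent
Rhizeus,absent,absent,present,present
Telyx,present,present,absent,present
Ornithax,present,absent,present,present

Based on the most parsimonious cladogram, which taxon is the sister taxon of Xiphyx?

Rhizeus

Character polarity is set by the outgroup: the derived state is whichever differs from the outgroup's state, so for I, II, III the derived state is 'absent', and for the remaining characters it is 'present'.
I: derived state 'absent' in Rhizeus and Xiphyx only — synapomorphy for {Rhizeus, Xiphyx}.
II: derived state 'absent' in Ornithax, Rhizeus, and Xiphyx only — synapomorphy for {Ornithax, Rhizeus, Xiphyx}.
III: derived state 'absent' in Telyx only — an autapomorphy, so it tells us nothing about relationships among taxa.
Only Ornithax, Rhizeus, Telyx, and Xiphyx show the derived state 'present' for IV, supporting them as a clade.
Most parsimonious ingroup topology: ((((Xiphyx,Rhizeus),Ornithax),Telyx),Cyanilis).
Xiphyx and Rhizeus form a cherry on this tree, so they are sister taxa.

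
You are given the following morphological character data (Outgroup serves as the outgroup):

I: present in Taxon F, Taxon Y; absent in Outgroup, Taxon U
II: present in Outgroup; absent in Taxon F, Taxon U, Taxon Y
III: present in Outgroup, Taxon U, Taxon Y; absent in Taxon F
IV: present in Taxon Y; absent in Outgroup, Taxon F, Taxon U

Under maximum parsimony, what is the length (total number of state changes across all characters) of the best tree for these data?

4

Character polarity is set by the outgroup: the derived state is whichever differs from the outgroup's state, so for II, III the derived state is 'absent', and for the remaining characters it is 'present'.
Only Taxon F and Taxon Y show the derived state 'present' for I, supporting them as a clade.
All ingroup taxa share the derived state 'absent' for II; it defines the ingroup but does not resolve relationships within it.
III (derived state 'absent') is unique to Taxon F (autapomorphy; uninformative for grouping).
IV: derived state 'present' in Taxon Y only — an autapomorphy, so it tells us nothing about relationships among taxa.
Most parsimonious ingroup topology: ((Taxon F,Taxon Y),Taxon U).
Changes per character on this tree: I: 1; II: 1; III: 1; IV: 1.
Total = 4.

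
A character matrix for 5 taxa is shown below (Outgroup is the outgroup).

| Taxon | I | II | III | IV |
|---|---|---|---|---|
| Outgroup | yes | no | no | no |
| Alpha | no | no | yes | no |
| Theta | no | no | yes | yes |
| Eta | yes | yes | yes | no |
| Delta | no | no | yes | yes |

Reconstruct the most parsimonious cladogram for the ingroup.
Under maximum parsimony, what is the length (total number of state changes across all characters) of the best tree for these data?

Character polarity is set by the outgroup: the derived state is whichever differs from the outgroup's state, so for I the derived state is 'no', and for the remaining characters it is 'yes'.
Only Alpha, Delta, and Theta show the derived state 'no' for I, supporting them as a clade.
II: derived state 'yes' in Eta only — an autapomorphy, so it tells us nothing about relationships among taxa.
III (derived state 'yes') is shared by all ingroup taxa — unites the whole ingroup.
IV (derived state 'yes') is shared by Delta and Theta — a synapomorphy uniting that clade.
Most parsimonious ingroup topology: ((Alpha,(Theta,Delta)),Eta).
Changes per character on this tree: I: 1; II: 1; III: 1; IV: 1.
Total = 4.

4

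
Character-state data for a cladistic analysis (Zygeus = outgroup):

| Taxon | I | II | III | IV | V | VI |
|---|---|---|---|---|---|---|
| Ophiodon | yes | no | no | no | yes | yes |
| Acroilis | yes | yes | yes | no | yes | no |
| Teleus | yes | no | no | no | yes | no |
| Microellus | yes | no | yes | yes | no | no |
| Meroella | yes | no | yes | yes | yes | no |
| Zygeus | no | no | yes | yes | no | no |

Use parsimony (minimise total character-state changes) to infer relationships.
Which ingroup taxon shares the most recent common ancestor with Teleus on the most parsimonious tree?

Character polarity is set by the outgroup: the derived state is whichever differs from the outgroup's state, so for III, IV the derived state is 'no', and for the remaining characters it is 'yes'.
All ingroup taxa share the derived state 'yes' for I; it defines the ingroup but does not resolve relationships within it.
II (derived state 'yes') is unique to Acroilis (autapomorphy; uninformative for grouping).
III (derived state 'no') is shared by Ophiodon and Teleus — a synapomorphy uniting that clade.
IV: derived state 'no' in Acroilis, Ophiodon, and Teleus only — synapomorphy for {Acroilis, Ophiodon, Teleus}.
Only Acroilis, Meroella, Ophiodon, and Teleus show the derived state 'yes' for V, supporting them as a clade.
VI (derived state 'yes') is unique to Ophiodon (autapomorphy; uninformative for grouping).
Most parsimonious ingroup topology: ((((Teleus,Ophiodon),Acroilis),Meroella),Microellus).
Teleus and Ophiodon form a cherry on this tree, so they are sister taxa.

Ophiodon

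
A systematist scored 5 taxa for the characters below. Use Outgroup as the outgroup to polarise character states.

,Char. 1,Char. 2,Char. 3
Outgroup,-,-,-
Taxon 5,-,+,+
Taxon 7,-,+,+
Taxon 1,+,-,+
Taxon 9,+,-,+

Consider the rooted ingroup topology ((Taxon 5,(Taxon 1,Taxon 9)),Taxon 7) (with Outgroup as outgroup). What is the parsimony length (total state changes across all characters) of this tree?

Map each character onto ((Taxon 5,(Taxon 1,Taxon 9)),Taxon 7) (rooted by Outgroup) and count the minimum state changes it requires (Fitch parsimony):
Char. 1: 1; Char. 2: 2; Char. 3: 1.
Total tree length = 4.

4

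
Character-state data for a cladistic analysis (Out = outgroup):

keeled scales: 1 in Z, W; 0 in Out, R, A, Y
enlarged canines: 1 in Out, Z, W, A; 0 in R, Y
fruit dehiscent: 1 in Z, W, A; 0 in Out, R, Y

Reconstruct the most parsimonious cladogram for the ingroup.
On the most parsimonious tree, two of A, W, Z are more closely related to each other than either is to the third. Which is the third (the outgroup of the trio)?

A

Character polarity is set by the outgroup: the derived state is whichever differs from the outgroup's state, so for enlarged canines the derived state is '0', and for the remaining characters it is '1'.
keeled scales (derived state '1') is shared by W and Z — a synapomorphy uniting that clade.
enlarged canines: derived state '0' in R and Y only — synapomorphy for {R, Y}.
Only A, W, and Z show the derived state '1' for fruit dehiscent, supporting them as a clade.
Most parsimonious ingroup topology: (((Z,W),A),(R,Y)).
Z and W share a more recent common ancestor with each other than either does with A, so A is the least closely related of the three.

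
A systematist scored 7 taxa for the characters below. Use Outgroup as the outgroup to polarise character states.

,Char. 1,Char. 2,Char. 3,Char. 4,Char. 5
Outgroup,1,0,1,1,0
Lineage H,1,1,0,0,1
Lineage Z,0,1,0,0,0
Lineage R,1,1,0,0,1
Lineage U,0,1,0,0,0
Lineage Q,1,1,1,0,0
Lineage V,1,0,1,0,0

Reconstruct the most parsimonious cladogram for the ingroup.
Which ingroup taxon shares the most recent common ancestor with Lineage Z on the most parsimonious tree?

Character polarity is set by the outgroup: the derived state is whichever differs from the outgroup's state, so for Char. 1, Char. 3, Char. 4 the derived state is '0', and for the remaining characters it is '1'.
Char. 1: derived state '0' in Lineage U and Lineage Z only — synapomorphy for {Lineage U, Lineage Z}.
Only Lineage H, Lineage Q, Lineage R, Lineage U, and Lineage Z show the derived state '1' for Char. 2, supporting them as a clade.
Char. 3: derived state '0' in Lineage H, Lineage R, Lineage U, and Lineage Z only — synapomorphy for {Lineage H, Lineage R, Lineage U, Lineage Z}.
All ingroup taxa share the derived state '0' for Char. 4; it defines the ingroup but does not resolve relationships within it.
Char. 5: derived state '1' in Lineage H and Lineage R only — synapomorphy for {Lineage H, Lineage R}.
Most parsimonious ingroup topology: ((((Lineage U,Lineage Z),(Lineage R,Lineage H)),Lineage Q),Lineage V).
Lineage Z and Lineage U form a cherry on this tree, so they are sister taxa.

Lineage U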